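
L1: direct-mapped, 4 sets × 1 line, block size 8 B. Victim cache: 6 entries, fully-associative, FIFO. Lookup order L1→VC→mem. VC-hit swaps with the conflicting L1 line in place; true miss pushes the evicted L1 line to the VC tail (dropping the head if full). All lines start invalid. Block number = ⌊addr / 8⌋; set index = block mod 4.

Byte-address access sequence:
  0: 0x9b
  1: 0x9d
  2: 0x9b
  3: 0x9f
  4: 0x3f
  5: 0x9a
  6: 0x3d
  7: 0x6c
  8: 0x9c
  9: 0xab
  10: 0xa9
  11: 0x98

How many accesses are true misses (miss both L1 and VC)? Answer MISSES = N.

MISSES = 4

0: 0x9b (blk 19, set 3) → MISS  vc=[]
1: 0x9d (blk 19, set 3) → L1-HIT  vc=[]
2: 0x9b (blk 19, set 3) → L1-HIT  vc=[]
3: 0x9f (blk 19, set 3) → L1-HIT  vc=[]
4: 0x3f (blk 7, set 3) → MISS  vc=[19]
5: 0x9a (blk 19, set 3) → VC-HIT  vc=[7]
6: 0x3d (blk 7, set 3) → VC-HIT  vc=[19]
7: 0x6c (blk 13, set 1) → MISS  vc=[19]
8: 0x9c (blk 19, set 3) → VC-HIT  vc=[7]
9: 0xab (blk 21, set 1) → MISS  vc=[7, 13]
10: 0xa9 (blk 21, set 1) → L1-HIT  vc=[7, 13]
11: 0x98 (blk 19, set 3) → L1-HIT  vc=[7, 13]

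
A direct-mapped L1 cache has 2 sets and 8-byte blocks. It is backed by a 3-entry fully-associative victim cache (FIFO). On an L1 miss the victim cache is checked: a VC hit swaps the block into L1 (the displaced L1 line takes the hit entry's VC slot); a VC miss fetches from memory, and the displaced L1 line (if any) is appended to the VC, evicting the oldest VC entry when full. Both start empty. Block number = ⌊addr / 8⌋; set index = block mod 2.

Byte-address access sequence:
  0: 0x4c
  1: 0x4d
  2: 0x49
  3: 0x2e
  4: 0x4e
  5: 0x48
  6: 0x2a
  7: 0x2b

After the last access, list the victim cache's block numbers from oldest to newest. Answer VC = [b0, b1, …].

VC = [9]

  [0] addr=0x4c blk=9 s=1: MISS | VC []
  [1] addr=0x4d blk=9 s=1: L1-HIT | VC []
  [2] addr=0x49 blk=9 s=1: L1-HIT | VC []
  [3] addr=0x2e blk=5 s=1: MISS | VC [9]
  [4] addr=0x4e blk=9 s=1: VC-HIT | VC [5]
  [5] addr=0x48 blk=9 s=1: L1-HIT | VC [5]
  [6] addr=0x2a blk=5 s=1: VC-HIT | VC [9]
  [7] addr=0x2b blk=5 s=1: L1-HIT | VC [9]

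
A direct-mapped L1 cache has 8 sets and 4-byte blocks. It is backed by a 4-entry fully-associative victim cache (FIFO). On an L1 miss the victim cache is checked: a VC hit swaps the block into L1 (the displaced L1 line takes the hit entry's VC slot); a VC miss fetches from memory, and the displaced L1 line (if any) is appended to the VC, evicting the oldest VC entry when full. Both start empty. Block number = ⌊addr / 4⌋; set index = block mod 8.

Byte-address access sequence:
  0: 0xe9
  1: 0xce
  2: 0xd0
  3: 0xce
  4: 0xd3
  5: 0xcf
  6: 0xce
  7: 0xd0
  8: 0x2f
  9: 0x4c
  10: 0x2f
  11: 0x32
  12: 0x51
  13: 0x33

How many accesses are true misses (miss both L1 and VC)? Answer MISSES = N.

0: 0xe9 (blk 58, set 2) → MISS  vc=[]
1: 0xce (blk 51, set 3) → MISS  vc=[]
2: 0xd0 (blk 52, set 4) → MISS  vc=[]
3: 0xce (blk 51, set 3) → L1-HIT  vc=[]
4: 0xd3 (blk 52, set 4) → L1-HIT  vc=[]
5: 0xcf (blk 51, set 3) → L1-HIT  vc=[]
6: 0xce (blk 51, set 3) → L1-HIT  vc=[]
7: 0xd0 (blk 52, set 4) → L1-HIT  vc=[]
8: 0x2f (blk 11, set 3) → MISS  vc=[51]
9: 0x4c (blk 19, set 3) → MISS  vc=[51, 11]
10: 0x2f (blk 11, set 3) → VC-HIT  vc=[51, 19]
11: 0x32 (blk 12, set 4) → MISS  vc=[51, 19, 52]
12: 0x51 (blk 20, set 4) → MISS  vc=[51, 19, 52, 12]
13: 0x33 (blk 12, set 4) → VC-HIT  vc=[51, 19, 52, 20]

MISSES = 7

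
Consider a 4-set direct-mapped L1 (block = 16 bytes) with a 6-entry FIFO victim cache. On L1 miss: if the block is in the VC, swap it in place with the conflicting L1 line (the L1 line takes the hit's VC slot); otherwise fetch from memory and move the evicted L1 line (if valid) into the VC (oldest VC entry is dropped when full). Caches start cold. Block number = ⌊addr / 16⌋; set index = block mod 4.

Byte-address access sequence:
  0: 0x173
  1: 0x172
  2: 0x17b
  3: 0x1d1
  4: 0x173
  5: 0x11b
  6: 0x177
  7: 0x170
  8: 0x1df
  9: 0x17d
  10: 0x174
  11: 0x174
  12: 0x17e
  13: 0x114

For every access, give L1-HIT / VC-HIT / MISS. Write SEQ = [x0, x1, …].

SEQ = [MISS, L1-HIT, L1-HIT, MISS, L1-HIT, MISS, L1-HIT, L1-HIT, VC-HIT, L1-HIT, L1-HIT, L1-HIT, L1-HIT, VC-HIT]

  [0] addr=0x173 blk=23 s=3: MISS | VC []
  [1] addr=0x172 blk=23 s=3: L1-HIT | VC []
  [2] addr=0x17b blk=23 s=3: L1-HIT | VC []
  [3] addr=0x1d1 blk=29 s=1: MISS | VC []
  [4] addr=0x173 blk=23 s=3: L1-HIT | VC []
  [5] addr=0x11b blk=17 s=1: MISS | VC [29]
  [6] addr=0x177 blk=23 s=3: L1-HIT | VC [29]
  [7] addr=0x170 blk=23 s=3: L1-HIT | VC [29]
  [8] addr=0x1df blk=29 s=1: VC-HIT | VC [17]
  [9] addr=0x17d blk=23 s=3: L1-HIT | VC [17]
  [10] addr=0x174 blk=23 s=3: L1-HIT | VC [17]
  [11] addr=0x174 blk=23 s=3: L1-HIT | VC [17]
  [12] addr=0x17e blk=23 s=3: L1-HIT | VC [17]
  [13] addr=0x114 blk=17 s=1: VC-HIT | VC [29]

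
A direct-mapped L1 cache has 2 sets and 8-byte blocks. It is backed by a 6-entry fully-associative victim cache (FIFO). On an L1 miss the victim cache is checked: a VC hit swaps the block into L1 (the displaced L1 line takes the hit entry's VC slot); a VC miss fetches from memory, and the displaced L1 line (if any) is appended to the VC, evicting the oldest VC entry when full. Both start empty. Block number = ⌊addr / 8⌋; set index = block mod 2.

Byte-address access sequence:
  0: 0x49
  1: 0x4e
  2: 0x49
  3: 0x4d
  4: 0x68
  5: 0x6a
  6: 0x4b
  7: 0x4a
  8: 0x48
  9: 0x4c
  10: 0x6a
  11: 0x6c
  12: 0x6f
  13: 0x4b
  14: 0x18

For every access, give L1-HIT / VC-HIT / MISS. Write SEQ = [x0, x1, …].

SEQ = [MISS, L1-HIT, L1-HIT, L1-HIT, MISS, L1-HIT, VC-HIT, L1-HIT, L1-HIT, L1-HIT, VC-HIT, L1-HIT, L1-HIT, VC-HIT, MISS]

  [0] addr=0x49 blk=9 s=1: MISS | VC []
  [1] addr=0x4e blk=9 s=1: L1-HIT | VC []
  [2] addr=0x49 blk=9 s=1: L1-HIT | VC []
  [3] addr=0x4d blk=9 s=1: L1-HIT | VC []
  [4] addr=0x68 blk=13 s=1: MISS | VC [9]
  [5] addr=0x6a blk=13 s=1: L1-HIT | VC [9]
  [6] addr=0x4b blk=9 s=1: VC-HIT | VC [13]
  [7] addr=0x4a blk=9 s=1: L1-HIT | VC [13]
  [8] addr=0x48 blk=9 s=1: L1-HIT | VC [13]
  [9] addr=0x4c blk=9 s=1: L1-HIT | VC [13]
  [10] addr=0x6a blk=13 s=1: VC-HIT | VC [9]
  [11] addr=0x6c blk=13 s=1: L1-HIT | VC [9]
  [12] addr=0x6f blk=13 s=1: L1-HIT | VC [9]
  [13] addr=0x4b blk=9 s=1: VC-HIT | VC [13]
  [14] addr=0x18 blk=3 s=1: MISS | VC [13, 9]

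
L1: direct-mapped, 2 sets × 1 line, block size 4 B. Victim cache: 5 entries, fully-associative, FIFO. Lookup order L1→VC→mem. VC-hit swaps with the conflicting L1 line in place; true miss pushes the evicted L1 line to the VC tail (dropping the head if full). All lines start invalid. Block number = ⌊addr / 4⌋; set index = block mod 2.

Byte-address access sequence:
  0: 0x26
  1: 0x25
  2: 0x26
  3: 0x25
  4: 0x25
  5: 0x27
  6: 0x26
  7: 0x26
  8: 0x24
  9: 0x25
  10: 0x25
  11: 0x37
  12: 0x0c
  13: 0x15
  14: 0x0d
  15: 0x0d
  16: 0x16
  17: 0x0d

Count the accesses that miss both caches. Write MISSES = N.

0: 0x26 (blk 9, set 1) → MISS  vc=[]
1: 0x25 (blk 9, set 1) → L1-HIT  vc=[]
2: 0x26 (blk 9, set 1) → L1-HIT  vc=[]
3: 0x25 (blk 9, set 1) → L1-HIT  vc=[]
4: 0x25 (blk 9, set 1) → L1-HIT  vc=[]
5: 0x27 (blk 9, set 1) → L1-HIT  vc=[]
6: 0x26 (blk 9, set 1) → L1-HIT  vc=[]
7: 0x26 (blk 9, set 1) → L1-HIT  vc=[]
8: 0x24 (blk 9, set 1) → L1-HIT  vc=[]
9: 0x25 (blk 9, set 1) → L1-HIT  vc=[]
10: 0x25 (blk 9, set 1) → L1-HIT  vc=[]
11: 0x37 (blk 13, set 1) → MISS  vc=[9]
12: 0xc (blk 3, set 1) → MISS  vc=[9, 13]
13: 0x15 (blk 5, set 1) → MISS  vc=[9, 13, 3]
14: 0xd (blk 3, set 1) → VC-HIT  vc=[9, 13, 5]
15: 0xd (blk 3, set 1) → L1-HIT  vc=[9, 13, 5]
16: 0x16 (blk 5, set 1) → VC-HIT  vc=[9, 13, 3]
17: 0xd (blk 3, set 1) → VC-HIT  vc=[9, 13, 5]

MISSES = 4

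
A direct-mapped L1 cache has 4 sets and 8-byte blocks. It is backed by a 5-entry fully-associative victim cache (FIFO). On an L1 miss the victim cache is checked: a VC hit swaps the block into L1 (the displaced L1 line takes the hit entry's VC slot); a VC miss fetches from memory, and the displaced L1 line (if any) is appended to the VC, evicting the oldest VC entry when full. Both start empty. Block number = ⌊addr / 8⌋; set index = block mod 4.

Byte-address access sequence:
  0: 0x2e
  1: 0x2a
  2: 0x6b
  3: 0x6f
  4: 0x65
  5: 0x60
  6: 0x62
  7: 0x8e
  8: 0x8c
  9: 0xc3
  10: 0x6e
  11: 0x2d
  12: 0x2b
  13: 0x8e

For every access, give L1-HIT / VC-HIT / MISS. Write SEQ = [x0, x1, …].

SEQ = [MISS, L1-HIT, MISS, L1-HIT, MISS, L1-HIT, L1-HIT, MISS, L1-HIT, MISS, VC-HIT, VC-HIT, L1-HIT, VC-HIT]

  [0] addr=0x2e blk=5 s=1: MISS | VC []
  [1] addr=0x2a blk=5 s=1: L1-HIT | VC []
  [2] addr=0x6b blk=13 s=1: MISS | VC [5]
  [3] addr=0x6f blk=13 s=1: L1-HIT | VC [5]
  [4] addr=0x65 blk=12 s=0: MISS | VC [5]
  [5] addr=0x60 blk=12 s=0: L1-HIT | VC [5]
  [6] addr=0x62 blk=12 s=0: L1-HIT | VC [5]
  [7] addr=0x8e blk=17 s=1: MISS | VC [5, 13]
  [8] addr=0x8c blk=17 s=1: L1-HIT | VC [5, 13]
  [9] addr=0xc3 blk=24 s=0: MISS | VC [5, 13, 12]
  [10] addr=0x6e blk=13 s=1: VC-HIT | VC [5, 17, 12]
  [11] addr=0x2d blk=5 s=1: VC-HIT | VC [13, 17, 12]
  [12] addr=0x2b blk=5 s=1: L1-HIT | VC [13, 17, 12]
  [13] addr=0x8e blk=17 s=1: VC-HIT | VC [13, 5, 12]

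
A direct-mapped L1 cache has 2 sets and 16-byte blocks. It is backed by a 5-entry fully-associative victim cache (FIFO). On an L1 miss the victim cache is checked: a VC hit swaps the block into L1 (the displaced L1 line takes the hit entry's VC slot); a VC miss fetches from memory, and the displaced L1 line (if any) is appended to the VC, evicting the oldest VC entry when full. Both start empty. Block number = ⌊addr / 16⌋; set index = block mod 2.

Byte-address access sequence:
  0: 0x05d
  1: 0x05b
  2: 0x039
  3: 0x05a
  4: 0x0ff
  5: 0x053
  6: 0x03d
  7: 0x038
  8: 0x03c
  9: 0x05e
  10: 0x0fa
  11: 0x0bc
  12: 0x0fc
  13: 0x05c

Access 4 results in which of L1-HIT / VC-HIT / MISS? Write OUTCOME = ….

OUTCOME = MISS

  [0] addr=0x5d blk=5 s=1: MISS | VC []
  [1] addr=0x5b blk=5 s=1: L1-HIT | VC []
  [2] addr=0x39 blk=3 s=1: MISS | VC [5]
  [3] addr=0x5a blk=5 s=1: VC-HIT | VC [3]
  [4] addr=0xff blk=15 s=1: MISS | VC [3, 5]
  [5] addr=0x53 blk=5 s=1: VC-HIT | VC [3, 15]
  [6] addr=0x3d blk=3 s=1: VC-HIT | VC [5, 15]
  [7] addr=0x38 blk=3 s=1: L1-HIT | VC [5, 15]
  [8] addr=0x3c blk=3 s=1: L1-HIT | VC [5, 15]
  [9] addr=0x5e blk=5 s=1: VC-HIT | VC [3, 15]
  [10] addr=0xfa blk=15 s=1: VC-HIT | VC [3, 5]
  [11] addr=0xbc blk=11 s=1: MISS | VC [3, 5, 15]
  [12] addr=0xfc blk=15 s=1: VC-HIT | VC [3, 5, 11]
  [13] addr=0x5c blk=5 s=1: VC-HIT | VC [3, 15, 11]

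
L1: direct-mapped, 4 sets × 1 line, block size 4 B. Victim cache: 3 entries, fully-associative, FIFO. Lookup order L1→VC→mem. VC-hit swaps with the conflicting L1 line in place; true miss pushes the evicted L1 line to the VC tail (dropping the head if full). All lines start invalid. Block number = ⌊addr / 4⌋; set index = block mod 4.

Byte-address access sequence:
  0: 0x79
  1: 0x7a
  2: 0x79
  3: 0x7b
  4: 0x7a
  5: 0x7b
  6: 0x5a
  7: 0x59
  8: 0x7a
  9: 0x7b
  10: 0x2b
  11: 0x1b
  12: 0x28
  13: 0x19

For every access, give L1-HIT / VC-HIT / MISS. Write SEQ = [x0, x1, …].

#0 0x79→b30/s2 MISS; vc=[]
#1 0x7a→b30/s2 L1-HIT; vc=[]
#2 0x79→b30/s2 L1-HIT; vc=[]
#3 0x7b→b30/s2 L1-HIT; vc=[]
#4 0x7a→b30/s2 L1-HIT; vc=[]
#5 0x7b→b30/s2 L1-HIT; vc=[]
#6 0x5a→b22/s2 MISS; vc=[30]
#7 0x59→b22/s2 L1-HIT; vc=[30]
#8 0x7a→b30/s2 VC-HIT; vc=[22]
#9 0x7b→b30/s2 L1-HIT; vc=[22]
#10 0x2b→b10/s2 MISS; vc=[22,30]
#11 0x1b→b6/s2 MISS; vc=[22,30,10]
#12 0x28→b10/s2 VC-HIT; vc=[22,30,6]
#13 0x19→b6/s2 VC-HIT; vc=[22,30,10]

SEQ = [MISS, L1-HIT, L1-HIT, L1-HIT, L1-HIT, L1-HIT, MISS, L1-HIT, VC-HIT, L1-HIT, MISS, MISS, VC-HIT, VC-HIT]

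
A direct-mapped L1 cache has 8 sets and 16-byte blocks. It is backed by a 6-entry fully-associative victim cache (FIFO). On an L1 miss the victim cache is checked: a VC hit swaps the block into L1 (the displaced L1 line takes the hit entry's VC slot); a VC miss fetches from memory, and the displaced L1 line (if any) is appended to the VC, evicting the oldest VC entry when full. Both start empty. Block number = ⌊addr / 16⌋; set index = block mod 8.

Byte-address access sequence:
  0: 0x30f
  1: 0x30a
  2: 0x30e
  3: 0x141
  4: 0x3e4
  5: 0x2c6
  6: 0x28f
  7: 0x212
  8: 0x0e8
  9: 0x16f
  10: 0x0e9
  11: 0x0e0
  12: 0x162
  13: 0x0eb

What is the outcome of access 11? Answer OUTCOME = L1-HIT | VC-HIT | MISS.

OUTCOME = L1-HIT

0: 0x30f (blk 48, set 0) → MISS  vc=[]
1: 0x30a (blk 48, set 0) → L1-HIT  vc=[]
2: 0x30e (blk 48, set 0) → L1-HIT  vc=[]
3: 0x141 (blk 20, set 4) → MISS  vc=[]
4: 0x3e4 (blk 62, set 6) → MISS  vc=[]
5: 0x2c6 (blk 44, set 4) → MISS  vc=[20]
6: 0x28f (blk 40, set 0) → MISS  vc=[20, 48]
7: 0x212 (blk 33, set 1) → MISS  vc=[20, 48]
8: 0xe8 (blk 14, set 6) → MISS  vc=[20, 48, 62]
9: 0x16f (blk 22, set 6) → MISS  vc=[20, 48, 62, 14]
10: 0xe9 (blk 14, set 6) → VC-HIT  vc=[20, 48, 62, 22]
11: 0xe0 (blk 14, set 6) → L1-HIT  vc=[20, 48, 62, 22]
12: 0x162 (blk 22, set 6) → VC-HIT  vc=[20, 48, 62, 14]
13: 0xeb (blk 14, set 6) → VC-HIT  vc=[20, 48, 62, 22]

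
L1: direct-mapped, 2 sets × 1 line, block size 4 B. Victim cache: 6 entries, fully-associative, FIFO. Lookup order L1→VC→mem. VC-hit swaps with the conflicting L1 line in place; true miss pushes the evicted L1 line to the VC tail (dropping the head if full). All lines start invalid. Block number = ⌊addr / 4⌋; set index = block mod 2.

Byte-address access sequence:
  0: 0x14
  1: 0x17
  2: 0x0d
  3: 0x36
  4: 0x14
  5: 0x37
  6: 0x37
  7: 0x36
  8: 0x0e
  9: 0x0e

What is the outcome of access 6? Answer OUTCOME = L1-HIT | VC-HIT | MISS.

OUTCOME = L1-HIT

0: 0x14 (blk 5, set 1) → MISS  vc=[]
1: 0x17 (blk 5, set 1) → L1-HIT  vc=[]
2: 0xd (blk 3, set 1) → MISS  vc=[5]
3: 0x36 (blk 13, set 1) → MISS  vc=[5, 3]
4: 0x14 (blk 5, set 1) → VC-HIT  vc=[13, 3]
5: 0x37 (blk 13, set 1) → VC-HIT  vc=[5, 3]
6: 0x37 (blk 13, set 1) → L1-HIT  vc=[5, 3]
7: 0x36 (blk 13, set 1) → L1-HIT  vc=[5, 3]
8: 0xe (blk 3, set 1) → VC-HIT  vc=[5, 13]
9: 0xe (blk 3, set 1) → L1-HIT  vc=[5, 13]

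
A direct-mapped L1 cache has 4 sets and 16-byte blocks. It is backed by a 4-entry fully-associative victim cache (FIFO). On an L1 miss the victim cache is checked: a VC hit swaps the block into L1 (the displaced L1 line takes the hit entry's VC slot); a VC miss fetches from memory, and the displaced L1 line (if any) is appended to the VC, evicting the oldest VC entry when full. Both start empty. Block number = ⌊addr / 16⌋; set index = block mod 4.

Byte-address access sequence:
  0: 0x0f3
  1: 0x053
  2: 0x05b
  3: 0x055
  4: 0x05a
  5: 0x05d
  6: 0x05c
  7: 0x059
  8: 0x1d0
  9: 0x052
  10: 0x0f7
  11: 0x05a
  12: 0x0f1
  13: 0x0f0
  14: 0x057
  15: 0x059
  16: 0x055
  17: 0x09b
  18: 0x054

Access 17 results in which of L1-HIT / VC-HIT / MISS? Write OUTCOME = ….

OUTCOME = MISS

  [0] addr=0xf3 blk=15 s=3: MISS | VC []
  [1] addr=0x53 blk=5 s=1: MISS | VC []
  [2] addr=0x5b blk=5 s=1: L1-HIT | VC []
  [3] addr=0x55 blk=5 s=1: L1-HIT | VC []
  [4] addr=0x5a blk=5 s=1: L1-HIT | VC []
  [5] addr=0x5d blk=5 s=1: L1-HIT | VC []
  [6] addr=0x5c blk=5 s=1: L1-HIT | VC []
  [7] addr=0x59 blk=5 s=1: L1-HIT | VC []
  [8] addr=0x1d0 blk=29 s=1: MISS | VC [5]
  [9] addr=0x52 blk=5 s=1: VC-HIT | VC [29]
  [10] addr=0xf7 blk=15 s=3: L1-HIT | VC [29]
  [11] addr=0x5a blk=5 s=1: L1-HIT | VC [29]
  [12] addr=0xf1 blk=15 s=3: L1-HIT | VC [29]
  [13] addr=0xf0 blk=15 s=3: L1-HIT | VC [29]
  [14] addr=0x57 blk=5 s=1: L1-HIT | VC [29]
  [15] addr=0x59 blk=5 s=1: L1-HIT | VC [29]
  [16] addr=0x55 blk=5 s=1: L1-HIT | VC [29]
  [17] addr=0x9b blk=9 s=1: MISS | VC [29, 5]
  [18] addr=0x54 blk=5 s=1: VC-HIT | VC [29, 9]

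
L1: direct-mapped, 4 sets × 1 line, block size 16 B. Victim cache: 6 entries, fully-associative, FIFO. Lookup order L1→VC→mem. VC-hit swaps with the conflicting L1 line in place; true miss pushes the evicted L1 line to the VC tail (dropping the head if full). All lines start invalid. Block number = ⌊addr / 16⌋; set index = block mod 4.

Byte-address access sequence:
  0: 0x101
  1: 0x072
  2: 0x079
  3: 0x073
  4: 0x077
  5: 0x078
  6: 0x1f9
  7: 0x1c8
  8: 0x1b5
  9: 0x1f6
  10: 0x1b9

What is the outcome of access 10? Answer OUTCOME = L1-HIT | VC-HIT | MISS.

OUTCOME = VC-HIT

0: 0x101 (blk 16, set 0) → MISS  vc=[]
1: 0x72 (blk 7, set 3) → MISS  vc=[]
2: 0x79 (blk 7, set 3) → L1-HIT  vc=[]
3: 0x73 (blk 7, set 3) → L1-HIT  vc=[]
4: 0x77 (blk 7, set 3) → L1-HIT  vc=[]
5: 0x78 (blk 7, set 3) → L1-HIT  vc=[]
6: 0x1f9 (blk 31, set 3) → MISS  vc=[7]
7: 0x1c8 (blk 28, set 0) → MISS  vc=[7, 16]
8: 0x1b5 (blk 27, set 3) → MISS  vc=[7, 16, 31]
9: 0x1f6 (blk 31, set 3) → VC-HIT  vc=[7, 16, 27]
10: 0x1b9 (blk 27, set 3) → VC-HIT  vc=[7, 16, 31]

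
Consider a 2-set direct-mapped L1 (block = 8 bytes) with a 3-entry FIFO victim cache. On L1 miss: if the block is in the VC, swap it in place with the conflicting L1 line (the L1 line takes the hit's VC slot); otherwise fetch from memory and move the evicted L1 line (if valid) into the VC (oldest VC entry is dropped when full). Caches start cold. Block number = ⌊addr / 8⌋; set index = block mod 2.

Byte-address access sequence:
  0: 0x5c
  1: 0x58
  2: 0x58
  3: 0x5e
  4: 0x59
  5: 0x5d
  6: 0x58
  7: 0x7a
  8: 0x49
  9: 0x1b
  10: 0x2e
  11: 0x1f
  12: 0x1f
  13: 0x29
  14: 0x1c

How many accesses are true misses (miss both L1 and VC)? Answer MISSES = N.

  [0] addr=0x5c blk=11 s=1: MISS | VC []
  [1] addr=0x58 blk=11 s=1: L1-HIT | VC []
  [2] addr=0x58 blk=11 s=1: L1-HIT | VC []
  [3] addr=0x5e blk=11 s=1: L1-HIT | VC []
  [4] addr=0x59 blk=11 s=1: L1-HIT | VC []
  [5] addr=0x5d blk=11 s=1: L1-HIT | VC []
  [6] addr=0x58 blk=11 s=1: L1-HIT | VC []
  [7] addr=0x7a blk=15 s=1: MISS | VC [11]
  [8] addr=0x49 blk=9 s=1: MISS | VC [11, 15]
  [9] addr=0x1b blk=3 s=1: MISS | VC [11, 15, 9]
  [10] addr=0x2e blk=5 s=1: MISS | VC [15, 9, 3]
  [11] addr=0x1f blk=3 s=1: VC-HIT | VC [15, 9, 5]
  [12] addr=0x1f blk=3 s=1: L1-HIT | VC [15, 9, 5]
  [13] addr=0x29 blk=5 s=1: VC-HIT | VC [15, 9, 3]
  [14] addr=0x1c blk=3 s=1: VC-HIT | VC [15, 9, 5]

MISSES = 5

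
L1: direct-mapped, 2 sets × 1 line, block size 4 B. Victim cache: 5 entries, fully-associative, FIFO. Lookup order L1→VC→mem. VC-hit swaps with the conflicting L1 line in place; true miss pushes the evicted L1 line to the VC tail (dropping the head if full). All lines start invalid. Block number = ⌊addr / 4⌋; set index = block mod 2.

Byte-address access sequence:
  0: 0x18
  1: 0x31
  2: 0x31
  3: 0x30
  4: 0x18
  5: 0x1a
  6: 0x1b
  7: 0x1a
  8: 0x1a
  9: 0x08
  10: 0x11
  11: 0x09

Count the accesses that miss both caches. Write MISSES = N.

MISSES = 4

  [0] addr=0x18 blk=6 s=0: MISS | VC []
  [1] addr=0x31 blk=12 s=0: MISS | VC [6]
  [2] addr=0x31 blk=12 s=0: L1-HIT | VC [6]
  [3] addr=0x30 blk=12 s=0: L1-HIT | VC [6]
  [4] addr=0x18 blk=6 s=0: VC-HIT | VC [12]
  [5] addr=0x1a blk=6 s=0: L1-HIT | VC [12]
  [6] addr=0x1b blk=6 s=0: L1-HIT | VC [12]
  [7] addr=0x1a blk=6 s=0: L1-HIT | VC [12]
  [8] addr=0x1a blk=6 s=0: L1-HIT | VC [12]
  [9] addr=0x8 blk=2 s=0: MISS | VC [12, 6]
  [10] addr=0x11 blk=4 s=0: MISS | VC [12, 6, 2]
  [11] addr=0x9 blk=2 s=0: VC-HIT | VC [12, 6, 4]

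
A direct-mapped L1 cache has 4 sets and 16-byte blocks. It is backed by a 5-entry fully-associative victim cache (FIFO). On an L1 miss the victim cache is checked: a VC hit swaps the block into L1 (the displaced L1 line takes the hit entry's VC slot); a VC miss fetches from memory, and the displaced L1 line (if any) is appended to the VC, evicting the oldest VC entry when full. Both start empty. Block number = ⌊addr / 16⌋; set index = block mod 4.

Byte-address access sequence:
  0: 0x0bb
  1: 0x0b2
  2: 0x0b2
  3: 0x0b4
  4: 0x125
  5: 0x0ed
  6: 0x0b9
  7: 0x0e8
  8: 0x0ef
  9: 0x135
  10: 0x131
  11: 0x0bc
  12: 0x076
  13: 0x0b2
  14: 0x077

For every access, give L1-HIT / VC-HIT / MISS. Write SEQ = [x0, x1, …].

#0 0xbb→b11/s3 MISS; vc=[]
#1 0xb2→b11/s3 L1-HIT; vc=[]
#2 0xb2→b11/s3 L1-HIT; vc=[]
#3 0xb4→b11/s3 L1-HIT; vc=[]
#4 0x125→b18/s2 MISS; vc=[]
#5 0xed→b14/s2 MISS; vc=[18]
#6 0xb9→b11/s3 L1-HIT; vc=[18]
#7 0xe8→b14/s2 L1-HIT; vc=[18]
#8 0xef→b14/s2 L1-HIT; vc=[18]
#9 0x135→b19/s3 MISS; vc=[18,11]
#10 0x131→b19/s3 L1-HIT; vc=[18,11]
#11 0xbc→b11/s3 VC-HIT; vc=[18,19]
#12 0x76→b7/s3 MISS; vc=[18,19,11]
#13 0xb2→b11/s3 VC-HIT; vc=[18,19,7]
#14 0x77→b7/s3 VC-HIT; vc=[18,19,11]

SEQ = [MISS, L1-HIT, L1-HIT, L1-HIT, MISS, MISS, L1-HIT, L1-HIT, L1-HIT, MISS, L1-HIT, VC-HIT, MISS, VC-HIT, VC-HIT]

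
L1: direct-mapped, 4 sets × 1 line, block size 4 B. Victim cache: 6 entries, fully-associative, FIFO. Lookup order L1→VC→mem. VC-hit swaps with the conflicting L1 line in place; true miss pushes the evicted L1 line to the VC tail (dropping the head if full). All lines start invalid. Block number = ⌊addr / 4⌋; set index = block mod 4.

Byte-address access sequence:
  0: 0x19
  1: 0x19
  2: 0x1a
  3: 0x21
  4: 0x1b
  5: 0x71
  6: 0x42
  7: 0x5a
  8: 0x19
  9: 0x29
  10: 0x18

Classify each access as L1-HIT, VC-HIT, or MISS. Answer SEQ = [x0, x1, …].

0: 0x19 (blk 6, set 2) → MISS  vc=[]
1: 0x19 (blk 6, set 2) → L1-HIT  vc=[]
2: 0x1a (blk 6, set 2) → L1-HIT  vc=[]
3: 0x21 (blk 8, set 0) → MISS  vc=[]
4: 0x1b (blk 6, set 2) → L1-HIT  vc=[]
5: 0x71 (blk 28, set 0) → MISS  vc=[8]
6: 0x42 (blk 16, set 0) → MISS  vc=[8, 28]
7: 0x5a (blk 22, set 2) → MISS  vc=[8, 28, 6]
8: 0x19 (blk 6, set 2) → VC-HIT  vc=[8, 28, 22]
9: 0x29 (blk 10, set 2) → MISS  vc=[8, 28, 22, 6]
10: 0x18 (blk 6, set 2) → VC-HIT  vc=[8, 28, 22, 10]

SEQ = [MISS, L1-HIT, L1-HIT, MISS, L1-HIT, MISS, MISS, MISS, VC-HIT, MISS, VC-HIT]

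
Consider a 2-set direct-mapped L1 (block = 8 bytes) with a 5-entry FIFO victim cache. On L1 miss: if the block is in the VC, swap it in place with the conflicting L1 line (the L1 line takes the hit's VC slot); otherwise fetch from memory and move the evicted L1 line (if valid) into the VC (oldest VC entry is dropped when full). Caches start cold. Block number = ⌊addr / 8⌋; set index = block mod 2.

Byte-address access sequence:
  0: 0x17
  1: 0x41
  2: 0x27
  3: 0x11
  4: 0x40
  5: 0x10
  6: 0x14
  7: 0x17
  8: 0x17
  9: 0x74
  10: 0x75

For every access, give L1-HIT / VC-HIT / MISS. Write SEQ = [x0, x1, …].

SEQ = [MISS, MISS, MISS, VC-HIT, VC-HIT, VC-HIT, L1-HIT, L1-HIT, L1-HIT, MISS, L1-HIT]

  [0] addr=0x17 blk=2 s=0: MISS | VC []
  [1] addr=0x41 blk=8 s=0: MISS | VC [2]
  [2] addr=0x27 blk=4 s=0: MISS | VC [2, 8]
  [3] addr=0x11 blk=2 s=0: VC-HIT | VC [4, 8]
  [4] addr=0x40 blk=8 s=0: VC-HIT | VC [4, 2]
  [5] addr=0x10 blk=2 s=0: VC-HIT | VC [4, 8]
  [6] addr=0x14 blk=2 s=0: L1-HIT | VC [4, 8]
  [7] addr=0x17 blk=2 s=0: L1-HIT | VC [4, 8]
  [8] addr=0x17 blk=2 s=0: L1-HIT | VC [4, 8]
  [9] addr=0x74 blk=14 s=0: MISS | VC [4, 8, 2]
  [10] addr=0x75 blk=14 s=0: L1-HIT | VC [4, 8, 2]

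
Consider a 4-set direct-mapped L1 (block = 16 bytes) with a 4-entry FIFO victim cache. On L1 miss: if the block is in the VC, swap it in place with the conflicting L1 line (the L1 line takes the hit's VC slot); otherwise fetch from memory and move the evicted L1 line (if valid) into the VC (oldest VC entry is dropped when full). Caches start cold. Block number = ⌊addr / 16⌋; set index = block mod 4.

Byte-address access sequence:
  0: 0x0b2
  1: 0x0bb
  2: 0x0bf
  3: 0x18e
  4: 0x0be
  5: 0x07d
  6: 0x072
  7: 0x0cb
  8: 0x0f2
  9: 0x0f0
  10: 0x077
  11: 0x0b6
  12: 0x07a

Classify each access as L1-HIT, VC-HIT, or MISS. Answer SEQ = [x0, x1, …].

  [0] addr=0xb2 blk=11 s=3: MISS | VC []
  [1] addr=0xbb blk=11 s=3: L1-HIT | VC []
  [2] addr=0xbf blk=11 s=3: L1-HIT | VC []
  [3] addr=0x18e blk=24 s=0: MISS | VC []
  [4] addr=0xbe blk=11 s=3: L1-HIT | VC []
  [5] addr=0x7d blk=7 s=3: MISS | VC [11]
  [6] addr=0x72 blk=7 s=3: L1-HIT | VC [11]
  [7] addr=0xcb blk=12 s=0: MISS | VC [11, 24]
  [8] addr=0xf2 blk=15 s=3: MISS | VC [11, 24, 7]
  [9] addr=0xf0 blk=15 s=3: L1-HIT | VC [11, 24, 7]
  [10] addr=0x77 blk=7 s=3: VC-HIT | VC [11, 24, 15]
  [11] addr=0xb6 blk=11 s=3: VC-HIT | VC [7, 24, 15]
  [12] addr=0x7a blk=7 s=3: VC-HIT | VC [11, 24, 15]

SEQ = [MISS, L1-HIT, L1-HIT, MISS, L1-HIT, MISS, L1-HIT, MISS, MISS, L1-HIT, VC-HIT, VC-HIT, VC-HIT]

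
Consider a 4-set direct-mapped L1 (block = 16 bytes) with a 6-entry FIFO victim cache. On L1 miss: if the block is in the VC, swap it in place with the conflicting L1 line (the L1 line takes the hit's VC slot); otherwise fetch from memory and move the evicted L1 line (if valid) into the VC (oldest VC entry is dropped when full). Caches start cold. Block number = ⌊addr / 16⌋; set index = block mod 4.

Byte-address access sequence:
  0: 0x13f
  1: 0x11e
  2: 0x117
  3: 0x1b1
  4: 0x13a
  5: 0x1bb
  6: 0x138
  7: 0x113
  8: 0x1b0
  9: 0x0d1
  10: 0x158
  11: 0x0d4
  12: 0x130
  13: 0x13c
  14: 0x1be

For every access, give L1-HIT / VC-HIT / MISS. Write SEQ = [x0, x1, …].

SEQ = [MISS, MISS, L1-HIT, MISS, VC-HIT, VC-HIT, VC-HIT, L1-HIT, VC-HIT, MISS, MISS, VC-HIT, VC-HIT, L1-HIT, VC-HIT]

  [0] addr=0x13f blk=19 s=3: MISS | VC []
  [1] addr=0x11e blk=17 s=1: MISS | VC []
  [2] addr=0x117 blk=17 s=1: L1-HIT | VC []
  [3] addr=0x1b1 blk=27 s=3: MISS | VC [19]
  [4] addr=0x13a blk=19 s=3: VC-HIT | VC [27]
  [5] addr=0x1bb blk=27 s=3: VC-HIT | VC [19]
  [6] addr=0x138 blk=19 s=3: VC-HIT | VC [27]
  [7] addr=0x113 blk=17 s=1: L1-HIT | VC [27]
  [8] addr=0x1b0 blk=27 s=3: VC-HIT | VC [19]
  [9] addr=0xd1 blk=13 s=1: MISS | VC [19, 17]
  [10] addr=0x158 blk=21 s=1: MISS | VC [19, 17, 13]
  [11] addr=0xd4 blk=13 s=1: VC-HIT | VC [19, 17, 21]
  [12] addr=0x130 blk=19 s=3: VC-HIT | VC [27, 17, 21]
  [13] addr=0x13c blk=19 s=3: L1-HIT | VC [27, 17, 21]
  [14] addr=0x1be blk=27 s=3: VC-HIT | VC [19, 17, 21]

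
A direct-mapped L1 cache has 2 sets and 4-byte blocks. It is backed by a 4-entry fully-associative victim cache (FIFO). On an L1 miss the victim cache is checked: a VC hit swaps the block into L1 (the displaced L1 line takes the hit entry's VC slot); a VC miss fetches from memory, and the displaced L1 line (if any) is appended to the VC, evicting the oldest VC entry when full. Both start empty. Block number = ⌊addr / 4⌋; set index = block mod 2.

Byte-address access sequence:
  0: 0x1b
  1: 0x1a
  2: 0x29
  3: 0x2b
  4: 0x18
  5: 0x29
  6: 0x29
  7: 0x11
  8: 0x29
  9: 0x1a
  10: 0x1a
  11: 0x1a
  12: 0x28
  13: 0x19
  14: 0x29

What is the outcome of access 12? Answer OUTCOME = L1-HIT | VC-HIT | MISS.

0: 0x1b (blk 6, set 0) → MISS  vc=[]
1: 0x1a (blk 6, set 0) → L1-HIT  vc=[]
2: 0x29 (blk 10, set 0) → MISS  vc=[6]
3: 0x2b (blk 10, set 0) → L1-HIT  vc=[6]
4: 0x18 (blk 6, set 0) → VC-HIT  vc=[10]
5: 0x29 (blk 10, set 0) → VC-HIT  vc=[6]
6: 0x29 (blk 10, set 0) → L1-HIT  vc=[6]
7: 0x11 (blk 4, set 0) → MISS  vc=[6, 10]
8: 0x29 (blk 10, set 0) → VC-HIT  vc=[6, 4]
9: 0x1a (blk 6, set 0) → VC-HIT  vc=[10, 4]
10: 0x1a (blk 6, set 0) → L1-HIT  vc=[10, 4]
11: 0x1a (blk 6, set 0) → L1-HIT  vc=[10, 4]
12: 0x28 (blk 10, set 0) → VC-HIT  vc=[6, 4]
13: 0x19 (blk 6, set 0) → VC-HIT  vc=[10, 4]
14: 0x29 (blk 10, set 0) → VC-HIT  vc=[6, 4]

OUTCOME = VC-HIT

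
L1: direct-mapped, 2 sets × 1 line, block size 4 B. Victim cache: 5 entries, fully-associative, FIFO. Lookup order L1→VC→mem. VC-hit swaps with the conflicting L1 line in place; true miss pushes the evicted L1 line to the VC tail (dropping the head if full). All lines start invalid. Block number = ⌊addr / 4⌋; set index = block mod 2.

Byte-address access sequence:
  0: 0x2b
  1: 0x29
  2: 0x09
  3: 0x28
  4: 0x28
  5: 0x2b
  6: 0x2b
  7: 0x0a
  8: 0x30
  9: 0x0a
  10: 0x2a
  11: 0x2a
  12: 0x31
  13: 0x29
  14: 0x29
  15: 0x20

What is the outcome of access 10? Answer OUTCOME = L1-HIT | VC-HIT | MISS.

  [0] addr=0x2b blk=10 s=0: MISS | VC []
  [1] addr=0x29 blk=10 s=0: L1-HIT | VC []
  [2] addr=0x9 blk=2 s=0: MISS | VC [10]
  [3] addr=0x28 blk=10 s=0: VC-HIT | VC [2]
  [4] addr=0x28 blk=10 s=0: L1-HIT | VC [2]
  [5] addr=0x2b blk=10 s=0: L1-HIT | VC [2]
  [6] addr=0x2b blk=10 s=0: L1-HIT | VC [2]
  [7] addr=0xa blk=2 s=0: VC-HIT | VC [10]
  [8] addr=0x30 blk=12 s=0: MISS | VC [10, 2]
  [9] addr=0xa blk=2 s=0: VC-HIT | VC [10, 12]
  [10] addr=0x2a blk=10 s=0: VC-HIT | VC [2, 12]
  [11] addr=0x2a blk=10 s=0: L1-HIT | VC [2, 12]
  [12] addr=0x31 blk=12 s=0: VC-HIT | VC [2, 10]
  [13] addr=0x29 blk=10 s=0: VC-HIT | VC [2, 12]
  [14] addr=0x29 blk=10 s=0: L1-HIT | VC [2, 12]
  [15] addr=0x20 blk=8 s=0: MISS | VC [2, 12, 10]

OUTCOME = VC-HIT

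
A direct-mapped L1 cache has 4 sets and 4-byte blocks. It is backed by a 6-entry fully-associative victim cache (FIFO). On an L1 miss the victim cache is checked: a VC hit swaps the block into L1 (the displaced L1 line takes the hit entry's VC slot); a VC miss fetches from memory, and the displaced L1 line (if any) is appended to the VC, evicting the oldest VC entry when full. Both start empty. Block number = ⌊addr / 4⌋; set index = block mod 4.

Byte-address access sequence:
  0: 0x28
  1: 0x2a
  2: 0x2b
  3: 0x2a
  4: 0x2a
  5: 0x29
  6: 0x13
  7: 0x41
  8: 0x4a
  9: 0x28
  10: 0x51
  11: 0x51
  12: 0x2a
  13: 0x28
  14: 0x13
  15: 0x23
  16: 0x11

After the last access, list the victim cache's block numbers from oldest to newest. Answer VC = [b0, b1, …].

  [0] addr=0x28 blk=10 s=2: MISS | VC []
  [1] addr=0x2a blk=10 s=2: L1-HIT | VC []
  [2] addr=0x2b blk=10 s=2: L1-HIT | VC []
  [3] addr=0x2a blk=10 s=2: L1-HIT | VC []
  [4] addr=0x2a blk=10 s=2: L1-HIT | VC []
  [5] addr=0x29 blk=10 s=2: L1-HIT | VC []
  [6] addr=0x13 blk=4 s=0: MISS | VC []
  [7] addr=0x41 blk=16 s=0: MISS | VC [4]
  [8] addr=0x4a blk=18 s=2: MISS | VC [4, 10]
  [9] addr=0x28 blk=10 s=2: VC-HIT | VC [4, 18]
  [10] addr=0x51 blk=20 s=0: MISS | VC [4, 18, 16]
  [11] addr=0x51 blk=20 s=0: L1-HIT | VC [4, 18, 16]
  [12] addr=0x2a blk=10 s=2: L1-HIT | VC [4, 18, 16]
  [13] addr=0x28 blk=10 s=2: L1-HIT | VC [4, 18, 16]
  [14] addr=0x13 blk=4 s=0: VC-HIT | VC [20, 18, 16]
  [15] addr=0x23 blk=8 s=0: MISS | VC [20, 18, 16, 4]
  [16] addr=0x11 blk=4 s=0: VC-HIT | VC [20, 18, 16, 8]

VC = [20, 18, 16, 8]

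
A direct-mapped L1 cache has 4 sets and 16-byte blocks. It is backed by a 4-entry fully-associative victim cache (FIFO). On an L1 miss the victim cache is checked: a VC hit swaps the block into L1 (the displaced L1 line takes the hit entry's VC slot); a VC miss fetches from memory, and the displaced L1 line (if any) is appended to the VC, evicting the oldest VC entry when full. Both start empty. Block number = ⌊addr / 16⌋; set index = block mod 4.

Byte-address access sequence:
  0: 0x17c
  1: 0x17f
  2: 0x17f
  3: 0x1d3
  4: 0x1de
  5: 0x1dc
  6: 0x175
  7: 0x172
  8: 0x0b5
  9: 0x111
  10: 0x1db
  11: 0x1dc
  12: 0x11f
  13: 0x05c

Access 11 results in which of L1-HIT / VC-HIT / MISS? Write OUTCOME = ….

OUTCOME = L1-HIT

  [0] addr=0x17c blk=23 s=3: MISS | VC []
  [1] addr=0x17f blk=23 s=3: L1-HIT | VC []
  [2] addr=0x17f blk=23 s=3: L1-HIT | VC []
  [3] addr=0x1d3 blk=29 s=1: MISS | VC []
  [4] addr=0x1de blk=29 s=1: L1-HIT | VC []
  [5] addr=0x1dc blk=29 s=1: L1-HIT | VC []
  [6] addr=0x175 blk=23 s=3: L1-HIT | VC []
  [7] addr=0x172 blk=23 s=3: L1-HIT | VC []
  [8] addr=0xb5 blk=11 s=3: MISS | VC [23]
  [9] addr=0x111 blk=17 s=1: MISS | VC [23, 29]
  [10] addr=0x1db blk=29 s=1: VC-HIT | VC [23, 17]
  [11] addr=0x1dc blk=29 s=1: L1-HIT | VC [23, 17]
  [12] addr=0x11f blk=17 s=1: VC-HIT | VC [23, 29]
  [13] addr=0x5c blk=5 s=1: MISS | VC [23, 29, 17]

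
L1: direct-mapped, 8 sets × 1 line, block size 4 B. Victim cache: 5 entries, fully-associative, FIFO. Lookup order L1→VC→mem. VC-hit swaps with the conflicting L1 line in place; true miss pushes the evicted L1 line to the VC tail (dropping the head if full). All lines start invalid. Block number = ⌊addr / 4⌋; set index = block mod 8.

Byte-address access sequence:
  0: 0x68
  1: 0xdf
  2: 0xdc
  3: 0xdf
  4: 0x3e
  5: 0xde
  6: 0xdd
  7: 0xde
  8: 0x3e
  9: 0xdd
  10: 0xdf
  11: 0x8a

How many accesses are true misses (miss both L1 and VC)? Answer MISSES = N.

0: 0x68 (blk 26, set 2) → MISS  vc=[]
1: 0xdf (blk 55, set 7) → MISS  vc=[]
2: 0xdc (blk 55, set 7) → L1-HIT  vc=[]
3: 0xdf (blk 55, set 7) → L1-HIT  vc=[]
4: 0x3e (blk 15, set 7) → MISS  vc=[55]
5: 0xde (blk 55, set 7) → VC-HIT  vc=[15]
6: 0xdd (blk 55, set 7) → L1-HIT  vc=[15]
7: 0xde (blk 55, set 7) → L1-HIT  vc=[15]
8: 0x3e (blk 15, set 7) → VC-HIT  vc=[55]
9: 0xdd (blk 55, set 7) → VC-HIT  vc=[15]
10: 0xdf (blk 55, set 7) → L1-HIT  vc=[15]
11: 0x8a (blk 34, set 2) → MISS  vc=[15, 26]

MISSES = 4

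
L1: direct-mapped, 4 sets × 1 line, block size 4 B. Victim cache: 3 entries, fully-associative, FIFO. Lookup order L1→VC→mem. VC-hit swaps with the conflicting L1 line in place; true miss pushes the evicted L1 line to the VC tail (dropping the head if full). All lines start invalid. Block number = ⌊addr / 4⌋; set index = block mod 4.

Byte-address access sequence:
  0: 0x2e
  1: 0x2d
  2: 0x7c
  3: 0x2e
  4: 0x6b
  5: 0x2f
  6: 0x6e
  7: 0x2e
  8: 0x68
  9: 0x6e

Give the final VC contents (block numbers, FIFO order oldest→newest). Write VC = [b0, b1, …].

0: 0x2e (blk 11, set 3) → MISS  vc=[]
1: 0x2d (blk 11, set 3) → L1-HIT  vc=[]
2: 0x7c (blk 31, set 3) → MISS  vc=[11]
3: 0x2e (blk 11, set 3) → VC-HIT  vc=[31]
4: 0x6b (blk 26, set 2) → MISS  vc=[31]
5: 0x2f (blk 11, set 3) → L1-HIT  vc=[31]
6: 0x6e (blk 27, set 3) → MISS  vc=[31, 11]
7: 0x2e (blk 11, set 3) → VC-HIT  vc=[31, 27]
8: 0x68 (blk 26, set 2) → L1-HIT  vc=[31, 27]
9: 0x6e (blk 27, set 3) → VC-HIT  vc=[31, 11]

VC = [31, 11]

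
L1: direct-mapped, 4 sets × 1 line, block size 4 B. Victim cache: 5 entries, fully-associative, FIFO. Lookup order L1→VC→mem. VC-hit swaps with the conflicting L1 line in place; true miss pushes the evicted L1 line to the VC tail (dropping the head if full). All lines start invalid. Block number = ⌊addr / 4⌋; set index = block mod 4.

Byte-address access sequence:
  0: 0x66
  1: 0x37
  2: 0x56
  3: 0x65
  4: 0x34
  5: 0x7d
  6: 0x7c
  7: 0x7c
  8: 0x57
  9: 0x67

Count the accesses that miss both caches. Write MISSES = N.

0: 0x66 (blk 25, set 1) → MISS  vc=[]
1: 0x37 (blk 13, set 1) → MISS  vc=[25]
2: 0x56 (blk 21, set 1) → MISS  vc=[25, 13]
3: 0x65 (blk 25, set 1) → VC-HIT  vc=[21, 13]
4: 0x34 (blk 13, set 1) → VC-HIT  vc=[21, 25]
5: 0x7d (blk 31, set 3) → MISS  vc=[21, 25]
6: 0x7c (blk 31, set 3) → L1-HIT  vc=[21, 25]
7: 0x7c (blk 31, set 3) → L1-HIT  vc=[21, 25]
8: 0x57 (blk 21, set 1) → VC-HIT  vc=[13, 25]
9: 0x67 (blk 25, set 1) → VC-HIT  vc=[13, 21]

MISSES = 4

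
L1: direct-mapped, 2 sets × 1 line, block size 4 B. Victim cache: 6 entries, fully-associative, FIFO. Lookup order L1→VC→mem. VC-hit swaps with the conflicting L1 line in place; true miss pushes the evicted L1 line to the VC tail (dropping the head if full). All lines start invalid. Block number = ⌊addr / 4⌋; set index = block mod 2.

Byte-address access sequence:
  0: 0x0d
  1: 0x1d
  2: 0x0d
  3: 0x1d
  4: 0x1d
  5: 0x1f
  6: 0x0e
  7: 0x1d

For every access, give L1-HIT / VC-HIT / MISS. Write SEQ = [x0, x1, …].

#0 0xd→b3/s1 MISS; vc=[]
#1 0x1d→b7/s1 MISS; vc=[3]
#2 0xd→b3/s1 VC-HIT; vc=[7]
#3 0x1d→b7/s1 VC-HIT; vc=[3]
#4 0x1d→b7/s1 L1-HIT; vc=[3]
#5 0x1f→b7/s1 L1-HIT; vc=[3]
#6 0xe→b3/s1 VC-HIT; vc=[7]
#7 0x1d→b7/s1 VC-HIT; vc=[3]

SEQ = [MISS, MISS, VC-HIT, VC-HIT, L1-HIT, L1-HIT, VC-HIT, VC-HIT]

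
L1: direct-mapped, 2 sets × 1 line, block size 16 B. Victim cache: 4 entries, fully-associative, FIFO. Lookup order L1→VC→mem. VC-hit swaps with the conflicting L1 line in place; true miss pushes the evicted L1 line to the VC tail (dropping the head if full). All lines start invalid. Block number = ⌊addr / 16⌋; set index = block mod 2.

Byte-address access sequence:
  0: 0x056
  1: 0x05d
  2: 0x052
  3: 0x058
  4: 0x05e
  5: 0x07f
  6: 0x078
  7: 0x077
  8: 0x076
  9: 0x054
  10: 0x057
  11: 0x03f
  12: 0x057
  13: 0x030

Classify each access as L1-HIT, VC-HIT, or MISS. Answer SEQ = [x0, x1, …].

#0 0x56→b5/s1 MISS; vc=[]
#1 0x5d→b5/s1 L1-HIT; vc=[]
#2 0x52→b5/s1 L1-HIT; vc=[]
#3 0x58→b5/s1 L1-HIT; vc=[]
#4 0x5e→b5/s1 L1-HIT; vc=[]
#5 0x7f→b7/s1 MISS; vc=[5]
#6 0x78→b7/s1 L1-HIT; vc=[5]
#7 0x77→b7/s1 L1-HIT; vc=[5]
#8 0x76→b7/s1 L1-HIT; vc=[5]
#9 0x54→b5/s1 VC-HIT; vc=[7]
#10 0x57→b5/s1 L1-HIT; vc=[7]
#11 0x3f→b3/s1 MISS; vc=[7,5]
#12 0x57→b5/s1 VC-HIT; vc=[7,3]
#13 0x30→b3/s1 VC-HIT; vc=[7,5]

SEQ = [MISS, L1-HIT, L1-HIT, L1-HIT, L1-HIT, MISS, L1-HIT, L1-HIT, L1-HIT, VC-HIT, L1-HIT, MISS, VC-HIT, VC-HIT]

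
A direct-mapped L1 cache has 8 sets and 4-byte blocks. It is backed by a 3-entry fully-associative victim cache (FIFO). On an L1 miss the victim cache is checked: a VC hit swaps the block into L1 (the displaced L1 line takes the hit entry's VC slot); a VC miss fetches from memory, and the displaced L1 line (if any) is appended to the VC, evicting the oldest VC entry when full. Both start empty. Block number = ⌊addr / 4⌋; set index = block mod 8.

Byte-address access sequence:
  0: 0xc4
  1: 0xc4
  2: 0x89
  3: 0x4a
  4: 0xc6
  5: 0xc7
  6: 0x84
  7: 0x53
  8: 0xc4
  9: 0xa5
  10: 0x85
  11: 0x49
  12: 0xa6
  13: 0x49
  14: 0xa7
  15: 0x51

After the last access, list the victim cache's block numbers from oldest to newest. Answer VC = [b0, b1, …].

VC = [34, 33, 49]

  [0] addr=0xc4 blk=49 s=1: MISS | VC []
  [1] addr=0xc4 blk=49 s=1: L1-HIT | VC []
  [2] addr=0x89 blk=34 s=2: MISS | VC []
  [3] addr=0x4a blk=18 s=2: MISS | VC [34]
  [4] addr=0xc6 blk=49 s=1: L1-HIT | VC [34]
  [5] addr=0xc7 blk=49 s=1: L1-HIT | VC [34]
  [6] addr=0x84 blk=33 s=1: MISS | VC [34, 49]
  [7] addr=0x53 blk=20 s=4: MISS | VC [34, 49]
  [8] addr=0xc4 blk=49 s=1: VC-HIT | VC [34, 33]
  [9] addr=0xa5 blk=41 s=1: MISS | VC [34, 33, 49]
  [10] addr=0x85 blk=33 s=1: VC-HIT | VC [34, 41, 49]
  [11] addr=0x49 blk=18 s=2: L1-HIT | VC [34, 41, 49]
  [12] addr=0xa6 blk=41 s=1: VC-HIT | VC [34, 33, 49]
  [13] addr=0x49 blk=18 s=2: L1-HIT | VC [34, 33, 49]
  [14] addr=0xa7 blk=41 s=1: L1-HIT | VC [34, 33, 49]
  [15] addr=0x51 blk=20 s=4: L1-HIT | VC [34, 33, 49]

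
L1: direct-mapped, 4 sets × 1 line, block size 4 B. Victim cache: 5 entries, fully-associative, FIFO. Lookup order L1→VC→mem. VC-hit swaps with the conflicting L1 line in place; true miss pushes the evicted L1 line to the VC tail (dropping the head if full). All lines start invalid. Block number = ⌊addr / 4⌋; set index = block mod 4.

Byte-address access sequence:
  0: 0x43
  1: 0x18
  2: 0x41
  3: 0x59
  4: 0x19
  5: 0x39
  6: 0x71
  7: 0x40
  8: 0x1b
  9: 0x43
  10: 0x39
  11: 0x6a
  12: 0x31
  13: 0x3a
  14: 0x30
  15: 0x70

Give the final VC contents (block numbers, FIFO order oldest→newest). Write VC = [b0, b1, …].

  [0] addr=0x43 blk=16 s=0: MISS | VC []
  [1] addr=0x18 blk=6 s=2: MISS | VC []
  [2] addr=0x41 blk=16 s=0: L1-HIT | VC []
  [3] addr=0x59 blk=22 s=2: MISS | VC [6]
  [4] addr=0x19 blk=6 s=2: VC-HIT | VC [22]
  [5] addr=0x39 blk=14 s=2: MISS | VC [22, 6]
  [6] addr=0x71 blk=28 s=0: MISS | VC [22, 6, 16]
  [7] addr=0x40 blk=16 s=0: VC-HIT | VC [22, 6, 28]
  [8] addr=0x1b blk=6 s=2: VC-HIT | VC [22, 14, 28]
  [9] addr=0x43 blk=16 s=0: L1-HIT | VC [22, 14, 28]
  [10] addr=0x39 blk=14 s=2: VC-HIT | VC [22, 6, 28]
  [11] addr=0x6a blk=26 s=2: MISS | VC [22, 6, 28, 14]
  [12] addr=0x31 blk=12 s=0: MISS | VC [22, 6, 28, 14, 16]
  [13] addr=0x3a blk=14 s=2: VC-HIT | VC [22, 6, 28, 26, 16]
  [14] addr=0x30 blk=12 s=0: L1-HIT | VC [22, 6, 28, 26, 16]
  [15] addr=0x70 blk=28 s=0: VC-HIT | VC [22, 6, 12, 26, 16]

VC = [22, 6, 12, 26, 16]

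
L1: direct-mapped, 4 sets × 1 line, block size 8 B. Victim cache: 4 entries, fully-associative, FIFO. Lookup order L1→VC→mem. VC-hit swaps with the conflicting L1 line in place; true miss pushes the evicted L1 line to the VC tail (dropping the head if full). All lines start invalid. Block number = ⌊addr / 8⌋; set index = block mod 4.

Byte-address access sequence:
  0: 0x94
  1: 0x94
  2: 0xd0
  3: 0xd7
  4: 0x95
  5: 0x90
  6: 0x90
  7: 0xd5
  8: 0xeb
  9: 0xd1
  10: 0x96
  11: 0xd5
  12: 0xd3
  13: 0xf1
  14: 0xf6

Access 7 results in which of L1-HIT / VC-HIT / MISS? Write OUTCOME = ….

0: 0x94 (blk 18, set 2) → MISS  vc=[]
1: 0x94 (blk 18, set 2) → L1-HIT  vc=[]
2: 0xd0 (blk 26, set 2) → MISS  vc=[18]
3: 0xd7 (blk 26, set 2) → L1-HIT  vc=[18]
4: 0x95 (blk 18, set 2) → VC-HIT  vc=[26]
5: 0x90 (blk 18, set 2) → L1-HIT  vc=[26]
6: 0x90 (blk 18, set 2) → L1-HIT  vc=[26]
7: 0xd5 (blk 26, set 2) → VC-HIT  vc=[18]
8: 0xeb (blk 29, set 1) → MISS  vc=[18]
9: 0xd1 (blk 26, set 2) → L1-HIT  vc=[18]
10: 0x96 (blk 18, set 2) → VC-HIT  vc=[26]
11: 0xd5 (blk 26, set 2) → VC-HIT  vc=[18]
12: 0xd3 (blk 26, set 2) → L1-HIT  vc=[18]
13: 0xf1 (blk 30, set 2) → MISS  vc=[18, 26]
14: 0xf6 (blk 30, set 2) → L1-HIT  vc=[18, 26]

OUTCOME = VC-HIT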